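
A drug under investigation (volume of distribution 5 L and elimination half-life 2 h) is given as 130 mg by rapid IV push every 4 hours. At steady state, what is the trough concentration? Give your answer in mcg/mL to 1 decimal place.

The dosing interval is 2 half-lives, so f = 2^(−2) = 0.25.
Accumulation ratio R = 1/(1 − f) = 1/0.75 = 4/3.
Single-dose peak C₀ = D/Vd = 130/5 = 26 mcg/mL.
Steady-state peak Cmax,ss = C₀·R = 26 × 4/3 ≈ 34.667 mcg/mL.
Steady-state trough Cmin,ss = Cmax,ss·f ≈ 34.667 × 0.25 ≈ 8.667 mcg/mL.

8.7 mcg/mL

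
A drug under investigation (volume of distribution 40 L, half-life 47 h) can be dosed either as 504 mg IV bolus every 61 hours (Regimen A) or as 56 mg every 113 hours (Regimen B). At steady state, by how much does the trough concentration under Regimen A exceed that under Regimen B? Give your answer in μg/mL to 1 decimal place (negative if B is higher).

8.3 μg/mL

Regimen A: f = (1/2)^(61/47) ≈ 0.4067; Cmin,ss = (504/40)·f/(1−f) ≈ 8.637 μg/mL.
Regimen B: f = (1/2)^(113/47) ≈ 0.1889; Cmin,ss = (56/40)·f/(1−f) ≈ 0.326 μg/mL.
Difference ≈ 8.637 − 0.326 ≈ 8.311 μg/mL.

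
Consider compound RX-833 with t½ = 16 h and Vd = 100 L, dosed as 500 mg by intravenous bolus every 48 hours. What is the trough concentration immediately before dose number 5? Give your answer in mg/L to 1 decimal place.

f = (1/2)^(τ/t½) = (1/2)^(48/16) ≈ 0.1250.
C₀ = D/Vd = 500/100 ≈ 5.000 mg/L.
Before the 5th dose, 4 doses have been given. Superposition: Cmin = C₀·(f + f² + … + f^4).
≈ 5.000 × (0.1250 + 0.0156 + 0.0020 + 0.0002) ≈ 5.000 × 0.1428 ≈ 0.714 mg/L.

0.7 mg/L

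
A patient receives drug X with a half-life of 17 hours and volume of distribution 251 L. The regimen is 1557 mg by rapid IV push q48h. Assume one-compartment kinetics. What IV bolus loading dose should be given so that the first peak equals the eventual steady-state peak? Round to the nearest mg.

1813 mg

f = (1/2)^(48/17) ≈ 0.141264; accumulation ratio R = 1/(1−f) ≈ 1.16450.
Loading dose to hit Cmax,ss on first dose: D_load = D_maint·R ≈ 1557 × 1.16450 ≈ 1813.13 mg.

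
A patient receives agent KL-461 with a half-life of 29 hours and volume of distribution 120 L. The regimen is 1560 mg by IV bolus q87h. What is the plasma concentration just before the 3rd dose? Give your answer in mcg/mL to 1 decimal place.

f = (1/2)^(τ/t½) = (1/2)^(87/29) ≈ 0.1250.
C₀ = D/Vd = 1560/120 ≈ 13.000 mcg/mL.
Before the 3rd dose, 2 doses have been given. Superposition: Cmin = C₀·(f + f²).
≈ 13.000 × (0.1250 + 0.0156) ≈ 13.000 × 0.1406 ≈ 1.828 mcg/mL.

1.8 mcg/mL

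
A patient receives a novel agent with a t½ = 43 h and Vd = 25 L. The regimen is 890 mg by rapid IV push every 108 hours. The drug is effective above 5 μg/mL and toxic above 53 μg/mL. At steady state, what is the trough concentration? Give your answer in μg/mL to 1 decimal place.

7.6 μg/mL

Over one 108-h interval, 108/43 ≈ 2.5116 half-lives elapse, leaving f ≈ 0.1754 of each dose.
Accumulation ratio R = 1/(1 − f) ≈ 1/0.8246 ≈ 1.2127.
Single-dose peak C₀ = D/Vd = 890/25 ≈ 35.600 μg/mL.
Steady-state peak Cmax,ss = C₀·R ≈ 35.600 × 1.2127 ≈ 43.172 μg/mL.
One interval later, Cmin,ss = Cmax,ss·e^(−kτ) ≈ 43.172 × 0.1754 ≈ 7.572 μg/mL.
Trough 7.6 μg/mL vs MEC 5 μg/mL: adequate.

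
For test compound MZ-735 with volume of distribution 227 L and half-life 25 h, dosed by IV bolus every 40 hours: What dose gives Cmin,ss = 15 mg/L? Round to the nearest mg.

τ/t½ = 40/25 ≈ 1.6, so f = (1/2)^(40/25) ≈ 0.329877.
Cmin,ss = (D/Vd)·f/(1−f), so D = Cmin,ss·Vd·(1−f)/f.
D = 15 × 227 × (1−f)/f ≈ 15 × 227 × 2.03143 ≈ 6917.02 mg.

6917 mg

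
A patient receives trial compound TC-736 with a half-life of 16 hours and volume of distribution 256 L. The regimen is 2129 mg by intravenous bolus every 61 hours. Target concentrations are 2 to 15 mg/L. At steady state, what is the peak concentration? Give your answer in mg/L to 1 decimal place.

9.0 mg/L

τ/t½ = 61/16 ≈ 3.8125, so fraction remaining f = (1/2)^(61/16) ≈ 0.0712.
At steady state, accumulation factor R = 1/(1 − e^(−kτ)) ≈ 1.0767.
Each bolus raises the concentration by D/Vd = 2129/256 ≈ 8.316 mg/L.
Steady-state peak Cmax,ss = C₀·R ≈ 8.316 × 1.0767 ≈ 8.954 mg/L.
Peak 9.0 mg/L vs MTC 15 mg/L: below toxic threshold.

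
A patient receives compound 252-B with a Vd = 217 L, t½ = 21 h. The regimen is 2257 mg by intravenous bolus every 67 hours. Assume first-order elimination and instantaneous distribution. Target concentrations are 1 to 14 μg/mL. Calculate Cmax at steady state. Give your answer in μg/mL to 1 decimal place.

11.7 μg/mL

Over one 67-h interval, 67/21 ≈ 3.1905 half-lives elapse, leaving f ≈ 0.1095 of each dose.
At steady state, accumulation factor R = 1/(1 − e^(−kτ)) ≈ 1.1230.
Single-dose peak C₀ = D/Vd = 2257/217 ≈ 10.401 μg/mL.
Steady-state peak Cmax,ss = C₀·R ≈ 10.401 × 1.1230 ≈ 11.680 μg/mL.
Peak 11.7 μg/mL vs MTC 14 μg/mL: below toxic threshold.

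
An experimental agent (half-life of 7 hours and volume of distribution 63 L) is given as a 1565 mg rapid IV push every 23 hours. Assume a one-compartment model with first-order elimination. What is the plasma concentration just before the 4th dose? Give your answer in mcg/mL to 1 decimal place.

f = (1/2)^(τ/t½) = (1/2)^(23/7) ≈ 0.1025.
C₀ = D/Vd = 1565/63 ≈ 24.841 mcg/mL.
Before the 4th dose, 3 doses have been given. Superposition: Cmin = C₀·(f + f² + … + f^3).
≈ 24.841 × (0.1025 + 0.0105 + 0.0011) ≈ 24.841 × 0.1141 ≈ 2.834 mcg/mL.

2.8 mcg/mL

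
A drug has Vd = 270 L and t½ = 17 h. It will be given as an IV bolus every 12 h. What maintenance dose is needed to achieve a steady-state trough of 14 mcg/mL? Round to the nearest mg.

τ/t½ = 12/17 ≈ 0.70588, so f = (1/2)^(12/17) ≈ 0.613067.
Cmin,ss = (D/Vd)·f/(1−f), so D = Cmin,ss·Vd·(1−f)/f.
D = 14 × 270 × (1−f)/f ≈ 14 × 270 × 0.63114 ≈ 2385.71 mg.

2386 mg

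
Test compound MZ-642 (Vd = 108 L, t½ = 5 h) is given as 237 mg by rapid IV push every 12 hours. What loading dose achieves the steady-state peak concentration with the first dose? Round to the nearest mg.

292 mg

f = (1/2)^(12/5) ≈ 0.189465; accumulation ratio R = 1/(1−f) ≈ 1.23375.
Loading dose to hit Cmax,ss on first dose: D_load = D_maint·R ≈ 237 × 1.23375 ≈ 292.40 mg.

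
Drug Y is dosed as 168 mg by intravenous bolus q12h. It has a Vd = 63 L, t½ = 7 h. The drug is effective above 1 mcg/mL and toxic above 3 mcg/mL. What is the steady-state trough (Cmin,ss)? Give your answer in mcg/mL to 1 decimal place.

k = ln2/t½ = ln2/7 ≈ 0.099021 h⁻¹; fraction remaining f = e^(−kτ) = e^(−0.099021×12) ≈ 0.3048.
Each bolus raises the concentration by D/Vd = 168/63 ≈ 2.667 mcg/mL.
Steady-state trough Cmin,ss = C₀·f/(1−f) ≈ 2.667 × 0.3048/0.6952 ≈ 1.169 mcg/mL.
Trough 1.2 mcg/mL vs MEC 1 mcg/mL: adequate.

1.2 mcg/mL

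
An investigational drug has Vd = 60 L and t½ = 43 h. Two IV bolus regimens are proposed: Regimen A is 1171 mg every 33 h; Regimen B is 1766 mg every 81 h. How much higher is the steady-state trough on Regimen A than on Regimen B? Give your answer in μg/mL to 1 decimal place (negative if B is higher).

16.9 μg/mL

Regimen A: f = (1/2)^(33/43) ≈ 0.5875; Cmin,ss = (1171/60)·f/(1−f) ≈ 27.796 μg/mL.
Regimen B: f = (1/2)^(81/43) ≈ 0.2710; Cmin,ss = (1766/60)·f/(1−f) ≈ 10.942 μg/mL.
Difference ≈ 27.796 − 10.942 ≈ 16.854 μg/mL.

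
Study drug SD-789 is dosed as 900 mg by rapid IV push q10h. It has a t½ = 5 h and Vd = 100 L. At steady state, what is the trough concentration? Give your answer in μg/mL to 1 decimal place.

The dosing interval is 2 half-lives, so f = 2^(−2) = 0.25.
At steady state, R = 1/(1 − 0.25) = 4/3.
Single-dose peak C₀ = D/Vd = 900/100 = 9 μg/mL.
Steady-state peak Cmax,ss = C₀·R = 9 × 4/3 ≈ 12.000 μg/mL.
Steady-state trough Cmin,ss = Cmax,ss·f ≈ 12.000 × 0.25 ≈ 3.000 μg/mL.

3.0 μg/mL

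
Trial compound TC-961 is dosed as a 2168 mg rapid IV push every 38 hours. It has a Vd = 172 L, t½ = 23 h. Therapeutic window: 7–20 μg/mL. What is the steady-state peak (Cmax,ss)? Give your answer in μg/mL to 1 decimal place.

τ/t½ = 38/23 ≈ 1.6522, so fraction remaining f = (1/2)^(38/23) ≈ 0.3182.
At steady state, accumulation factor R = 1/(1 − e^(−kτ)) ≈ 1.4667.
Each bolus raises the concentration by D/Vd = 2168/172 ≈ 12.605 μg/mL.
Steady-state peak Cmax,ss = C₀·R ≈ 12.605 × 1.4667 ≈ 18.488 μg/mL.
Peak 18.5 μg/mL vs MTC 20 μg/mL: below toxic threshold.

18.5 μg/mL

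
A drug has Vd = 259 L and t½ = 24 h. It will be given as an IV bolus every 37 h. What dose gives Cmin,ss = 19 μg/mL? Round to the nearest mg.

9406 mg

τ/t½ = 37/24 ≈ 1.5417, so f = (1/2)^(37/24) ≈ 0.343488.
Cmin,ss = (D/Vd)·f/(1−f), so D = Cmin,ss·Vd·(1−f)/f.
D = 19 × 259 × (1−f)/f ≈ 19 × 259 × 1.91131 ≈ 9405.56 mg.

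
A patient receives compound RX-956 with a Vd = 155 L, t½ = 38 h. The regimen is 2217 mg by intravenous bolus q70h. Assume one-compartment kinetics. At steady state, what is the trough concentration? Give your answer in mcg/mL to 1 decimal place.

5.5 mcg/mL

τ/t½ = 70/38 ≈ 1.8421, so fraction remaining f = (1/2)^(70/38) ≈ 0.2789.
At steady state, accumulation factor R = 1/(1 − e^(−kτ)) ≈ 1.3868.
Single-dose peak C₀ = D/Vd = 2217/155 ≈ 14.303 mcg/mL.
Steady-state peak Cmax,ss = C₀·R ≈ 14.303 × 1.3868 ≈ 19.835 mcg/mL.
Steady-state trough Cmin,ss = Cmax,ss·f ≈ 19.835 × 0.2789 ≈ 5.532 mcg/mL.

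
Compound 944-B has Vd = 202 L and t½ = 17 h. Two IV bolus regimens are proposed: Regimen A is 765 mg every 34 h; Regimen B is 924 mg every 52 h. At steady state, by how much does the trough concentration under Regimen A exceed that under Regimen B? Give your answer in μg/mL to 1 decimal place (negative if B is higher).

Regimen A: f = (1/2)^(34/17) ≈ 0.2500; Cmin,ss = (765/202)·f/(1−f) ≈ 1.262 μg/mL.
Regimen B: f = (1/2)^(52/17) ≈ 0.1200; Cmin,ss = (924/202)·f/(1−f) ≈ 0.624 μg/mL.
Difference ≈ 1.262 − 0.624 ≈ 0.638 μg/mL.

0.6 μg/mL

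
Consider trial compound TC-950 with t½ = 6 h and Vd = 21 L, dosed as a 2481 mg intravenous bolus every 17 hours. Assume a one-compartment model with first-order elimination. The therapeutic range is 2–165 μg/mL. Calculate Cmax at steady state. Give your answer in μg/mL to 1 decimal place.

137.4 μg/mL

τ/t½ = 17/6 ≈ 2.8333, so fraction remaining f = (1/2)^(17/6) ≈ 0.1403.
At steady state, accumulation factor R = 1/(1 − e^(−kτ)) ≈ 1.1632.
Single-dose peak C₀ = D/Vd = 2481/21 ≈ 118.143 μg/mL.
Steady-state peak Cmax,ss = C₀·R ≈ 118.143 × 1.1632 ≈ 137.424 μg/mL.
Peak 137.4 μg/mL vs MTC 165 μg/mL: below toxic threshold.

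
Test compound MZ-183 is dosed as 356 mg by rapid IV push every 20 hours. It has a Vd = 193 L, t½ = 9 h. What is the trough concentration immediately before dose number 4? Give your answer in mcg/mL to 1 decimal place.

0.5 mcg/mL

f = (1/2)^(τ/t½) = (1/2)^(20/9) ≈ 0.2143.
C₀ = D/Vd = 356/193 ≈ 1.845 mcg/mL.
Before the 4th dose, 3 doses have been given. Superposition: Cmin = C₀·(f + f² + … + f^3).
≈ 1.845 × (0.2143 + 0.0459 + 0.0098) ≈ 1.845 × 0.2700 ≈ 0.498 mcg/mL.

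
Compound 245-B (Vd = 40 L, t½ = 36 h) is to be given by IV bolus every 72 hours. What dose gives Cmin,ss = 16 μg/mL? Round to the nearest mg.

τ/t½ = 72/36 ≈ 2, so f = (1/2)^(72/36) ≈ 0.250000.
Cmin,ss = (D/Vd)·f/(1−f), so D = Cmin,ss·Vd·(1−f)/f.
D = 16 × 40 × (1−f)/f ≈ 16 × 40 × 3.00000 ≈ 1920.00 mg.

1920 mg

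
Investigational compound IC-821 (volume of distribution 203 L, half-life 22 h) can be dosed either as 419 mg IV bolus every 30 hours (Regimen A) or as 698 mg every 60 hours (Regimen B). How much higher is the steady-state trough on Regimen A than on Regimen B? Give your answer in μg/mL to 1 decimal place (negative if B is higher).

Regimen A: f = (1/2)^(30/22) ≈ 0.3886; Cmin,ss = (419/203)·f/(1−f) ≈ 1.312 μg/mL.
Regimen B: f = (1/2)^(60/22) ≈ 0.1510; Cmin,ss = (698/203)·f/(1−f) ≈ 0.612 μg/mL.
Difference ≈ 1.312 − 0.612 ≈ 0.700 μg/mL.

0.7 μg/mL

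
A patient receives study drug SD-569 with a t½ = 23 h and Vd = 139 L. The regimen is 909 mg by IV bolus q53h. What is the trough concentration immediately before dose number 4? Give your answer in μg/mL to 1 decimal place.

f = (1/2)^(τ/t½) = (1/2)^(53/23) ≈ 0.2025.
C₀ = D/Vd = 909/139 ≈ 6.540 μg/mL.
Before the 4th dose, 3 doses have been given. Superposition: Cmin = C₀·(f + f² + … + f^3).
≈ 6.540 × (0.2025 + 0.0410 + 0.0083) ≈ 6.540 × 0.2518 ≈ 1.647 μg/mL.

1.6 μg/mL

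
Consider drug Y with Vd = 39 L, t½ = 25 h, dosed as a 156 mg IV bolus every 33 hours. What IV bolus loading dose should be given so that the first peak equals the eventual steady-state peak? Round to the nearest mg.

f = (1/2)^(33/25) ≈ 0.400535; accumulation ratio R = 1/(1−f) ≈ 1.66815.
Loading dose to hit Cmax,ss on first dose: D_load = D_maint·R ≈ 156 × 1.66815 ≈ 260.23 mg.

260 mg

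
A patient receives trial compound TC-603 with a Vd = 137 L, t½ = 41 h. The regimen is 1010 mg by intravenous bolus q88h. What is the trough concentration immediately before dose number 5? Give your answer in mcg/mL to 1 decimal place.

2.1 mcg/mL

f = (1/2)^(τ/t½) = (1/2)^(88/41) ≈ 0.2259.
C₀ = D/Vd = 1010/137 ≈ 7.372 mcg/mL.
Before the 5th dose, 4 doses have been given. Superposition: Cmin = C₀·(f + f² + … + f^4).
≈ 7.372 × (0.2259 + 0.0510 + 0.0115 + 0.0026) ≈ 7.372 × 0.2910 ≈ 2.145 mcg/mL.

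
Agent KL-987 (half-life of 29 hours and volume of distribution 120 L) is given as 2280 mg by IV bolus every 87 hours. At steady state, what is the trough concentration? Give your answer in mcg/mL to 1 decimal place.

The dosing interval is 3 half-lives, so f = 2^(−3) = 0.125.
At steady state, R = 1/(1 − 0.125) = 8/7.
Single-dose peak C₀ = D/Vd = 2280/120 = 19 mcg/mL.
Steady-state peak Cmax,ss = C₀·R = 19 × 8/7 ≈ 21.714 mcg/mL.
Steady-state trough Cmin,ss = Cmax,ss·f ≈ 21.714 × 0.125 ≈ 2.714 mcg/mL.

2.7 mcg/mL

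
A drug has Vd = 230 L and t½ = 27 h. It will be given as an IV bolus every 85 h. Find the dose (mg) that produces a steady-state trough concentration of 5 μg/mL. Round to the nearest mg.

τ/t½ = 85/27 ≈ 3.1481, so f = (1/2)^(85/27) ≈ 0.112801.
Cmin,ss = (D/Vd)·f/(1−f), so D = Cmin,ss·Vd·(1−f)/f.
D = 5 × 230 × (1−f)/f ≈ 5 × 230 × 7.86517 ≈ 9044.95 mg.

9045 mg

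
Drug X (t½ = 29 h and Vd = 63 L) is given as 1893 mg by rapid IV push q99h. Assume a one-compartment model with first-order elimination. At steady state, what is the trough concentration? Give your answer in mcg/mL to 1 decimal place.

Over one 99-h interval, 99/29 ≈ 3.4138 half-lives elapse, leaving f ≈ 0.0938 of each dose.
Single-dose peak C₀ = D/Vd = 1893/63 ≈ 30.048 mcg/mL.
Steady-state trough Cmin,ss = C₀·f/(1−f) ≈ 30.048 × 0.0938/0.9062 ≈ 3.110 mcg/mL.

3.1 mcg/mL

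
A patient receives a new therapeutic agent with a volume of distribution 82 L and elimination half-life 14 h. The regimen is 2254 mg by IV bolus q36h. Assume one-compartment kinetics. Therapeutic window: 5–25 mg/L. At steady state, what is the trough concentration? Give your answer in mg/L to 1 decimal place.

τ/t½ = 36/14 ≈ 2.5714, so fraction remaining f = (1/2)^(36/14) ≈ 0.1682.
Single-dose peak C₀ = D/Vd = 2254/82 ≈ 27.488 mg/L.
Steady-state trough Cmin,ss = C₀·f/(1−f) ≈ 27.488 × 0.1682/0.8318 ≈ 5.558 mg/L.
Trough 5.6 mg/L vs MEC 5 mg/L: adequate.

5.6 mg/L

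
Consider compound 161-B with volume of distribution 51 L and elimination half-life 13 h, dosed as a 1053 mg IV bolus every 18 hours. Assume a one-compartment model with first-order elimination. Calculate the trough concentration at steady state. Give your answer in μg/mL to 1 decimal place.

τ/t½ = 18/13 ≈ 1.3846, so fraction remaining f = (1/2)^(18/13) ≈ 0.3830.
Accumulation ratio R = 1/(1 − f) ≈ 1/0.6170 ≈ 1.6207.
Single-dose peak C₀ = D/Vd = 1053/51 ≈ 20.647 μg/mL.
Cmax,ss = C₀/(1 − f) ≈ 20.647/0.6170 ≈ 33.464 μg/mL.
One interval later, Cmin,ss = Cmax,ss·e^(−kτ) ≈ 33.464 × 0.3830 ≈ 12.817 μg/mL.

12.8 μg/mL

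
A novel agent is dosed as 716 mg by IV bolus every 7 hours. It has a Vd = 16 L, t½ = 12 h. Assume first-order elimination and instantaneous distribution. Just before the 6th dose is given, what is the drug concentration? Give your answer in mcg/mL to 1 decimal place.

77.9 mcg/mL

f = (1/2)^(τ/t½) = (1/2)^(7/12) ≈ 0.6674.
C₀ = D/Vd = 716/16 ≈ 44.750 mcg/mL.
Before the 6th dose, 5 doses have been given. Superposition: Cmin = C₀·(f + f² + … + f^5).
≈ 44.750 × (0.6674 + 0.4454 + 0.2973 + 0.1984 + 0.1324) ≈ 44.750 × 1.7409 ≈ 77.905 mcg/mL.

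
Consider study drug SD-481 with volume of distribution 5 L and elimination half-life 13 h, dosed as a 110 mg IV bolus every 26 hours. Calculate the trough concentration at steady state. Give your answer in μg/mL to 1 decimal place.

7.3 μg/mL

τ = 26 h = 2 half-lives, so f = (1/2)^2 = 0.25.
At steady state, R = 1/(1 − 0.25) = 4/3.
Single-dose peak C₀ = D/Vd = 110/5 = 22 μg/mL.
Steady-state peak Cmax,ss = C₀·R = 22 × 4/3 ≈ 29.333 μg/mL.
Steady-state trough Cmin,ss = Cmax,ss·f ≈ 29.333 × 0.25 ≈ 7.333 μg/mL.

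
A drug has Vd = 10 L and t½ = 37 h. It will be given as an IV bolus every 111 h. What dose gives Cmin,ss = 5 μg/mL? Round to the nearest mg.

350 mg

τ/t½ = 111/37 ≈ 3, so f = (1/2)^(111/37) ≈ 0.125000.
Cmin,ss = (D/Vd)·f/(1−f), so D = Cmin,ss·Vd·(1−f)/f.
D = 5 × 10 × (1−f)/f ≈ 5 × 10 × 7.00000 ≈ 350.00 mg.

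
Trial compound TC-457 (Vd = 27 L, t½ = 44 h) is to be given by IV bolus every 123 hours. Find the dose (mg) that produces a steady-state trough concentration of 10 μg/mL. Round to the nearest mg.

τ/t½ = 123/44 ≈ 2.7955, so f = (1/2)^(123/44) ≈ 0.144040.
Cmin,ss = (D/Vd)·f/(1−f), so D = Cmin,ss·Vd·(1−f)/f.
D = 10 × 27 × (1−f)/f ≈ 10 × 27 × 5.94252 ≈ 1604.48 mg.

1604 mg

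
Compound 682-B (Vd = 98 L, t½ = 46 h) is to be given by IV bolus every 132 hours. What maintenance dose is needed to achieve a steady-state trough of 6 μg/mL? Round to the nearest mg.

τ/t½ = 132/46 ≈ 2.8696, so f = (1/2)^(132/46) ≈ 0.136828.
Cmin,ss = (D/Vd)·f/(1−f), so D = Cmin,ss·Vd·(1−f)/f.
D = 6 × 98 × (1−f)/f ≈ 6 × 98 × 6.30845 ≈ 3709.37 mg.

3709 mg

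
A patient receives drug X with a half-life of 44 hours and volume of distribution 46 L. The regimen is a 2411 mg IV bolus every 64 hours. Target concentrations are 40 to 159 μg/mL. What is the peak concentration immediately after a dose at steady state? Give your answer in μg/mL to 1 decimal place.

82.5 μg/mL

Over one 64-h interval, 64/44 ≈ 1.4545 half-lives elapse, leaving f ≈ 0.3649 of each dose.
At steady state, accumulation factor R = 1/(1 − e^(−kτ)) ≈ 1.5746.
Each bolus raises the concentration by D/Vd = 2411/46 ≈ 52.413 μg/mL.
Cmax,ss = C₀/(1 − f) ≈ 52.413/0.6351 ≈ 82.527 μg/mL.
Peak 82.5 μg/mL vs MTC 159 μg/mL: below toxic threshold.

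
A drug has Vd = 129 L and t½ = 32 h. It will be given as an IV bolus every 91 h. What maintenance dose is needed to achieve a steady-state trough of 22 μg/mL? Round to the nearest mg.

τ/t½ = 91/32 ≈ 2.8438, so f = (1/2)^(91/32) ≈ 0.139298.
Cmin,ss = (D/Vd)·f/(1−f), so D = Cmin,ss·Vd·(1−f)/f.
D = 22 × 129 × (1−f)/f ≈ 22 × 129 × 6.17885 ≈ 17535.58 mg.

17536 mg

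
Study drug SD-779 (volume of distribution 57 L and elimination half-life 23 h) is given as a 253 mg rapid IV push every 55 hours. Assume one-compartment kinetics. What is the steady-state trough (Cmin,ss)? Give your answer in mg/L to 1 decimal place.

τ/t½ = 55/23 ≈ 2.3913, so fraction remaining f = (1/2)^(55/23) ≈ 0.1906.
Each bolus raises the concentration by D/Vd = 253/57 ≈ 4.439 mg/L.
Steady-state trough Cmin,ss = C₀·f/(1−f) ≈ 4.439 × 0.1906/0.8094 ≈ 1.045 mg/L.

1.0 mg/L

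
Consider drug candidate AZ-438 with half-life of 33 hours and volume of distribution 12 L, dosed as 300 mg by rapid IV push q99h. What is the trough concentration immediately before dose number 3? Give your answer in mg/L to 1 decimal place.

3.5 mg/L

f = (1/2)^(τ/t½) = (1/2)^(99/33) ≈ 0.1250.
C₀ = D/Vd = 300/12 ≈ 25.000 mg/L.
Before the 3rd dose, 2 doses have been given. Superposition: Cmin = C₀·(f + f²).
≈ 25.000 × (0.1250 + 0.0156) ≈ 25.000 × 0.1406 ≈ 3.515 mg/L.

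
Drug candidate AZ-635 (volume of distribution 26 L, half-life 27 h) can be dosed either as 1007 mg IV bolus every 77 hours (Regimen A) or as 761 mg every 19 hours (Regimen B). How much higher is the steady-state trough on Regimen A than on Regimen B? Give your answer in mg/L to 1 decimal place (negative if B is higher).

Regimen A: f = (1/2)^(77/27) ≈ 0.1385; Cmin,ss = (1007/26)·f/(1−f) ≈ 6.227 mg/L.
Regimen B: f = (1/2)^(19/27) ≈ 0.6140; Cmin,ss = (761/26)·f/(1−f) ≈ 46.558 mg/L.
Difference ≈ 6.227 − 46.558 ≈ -40.331 mg/L.

-40.3 mg/L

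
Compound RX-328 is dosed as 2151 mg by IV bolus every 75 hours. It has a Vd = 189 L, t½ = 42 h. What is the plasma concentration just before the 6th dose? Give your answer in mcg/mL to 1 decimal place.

f = (1/2)^(τ/t½) = (1/2)^(75/42) ≈ 0.2900.
C₀ = D/Vd = 2151/189 ≈ 11.381 mcg/mL.
Before the 6th dose, 5 doses have been given. Superposition: Cmin = C₀·(f + f² + … + f^5).
≈ 11.381 × (0.2900 + 0.0841 + 0.0244 + 0.0071 + 0.0021) ≈ 11.381 × 0.4077 ≈ 4.640 mcg/mL.

4.6 mcg/mL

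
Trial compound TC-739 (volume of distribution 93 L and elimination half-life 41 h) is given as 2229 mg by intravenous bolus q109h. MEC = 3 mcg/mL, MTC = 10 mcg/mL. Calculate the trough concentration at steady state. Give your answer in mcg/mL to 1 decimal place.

4.5 mcg/mL

Over one 109-h interval, 109/41 ≈ 2.6585 half-lives elapse, leaving f ≈ 0.1584 of each dose.
Single-dose peak C₀ = D/Vd = 2229/93 ≈ 23.968 mcg/mL.
Steady-state trough Cmin,ss = C₀·f/(1−f) ≈ 23.968 × 0.1584/0.8416 ≈ 4.511 mcg/mL.
Trough 4.5 mcg/mL vs MEC 3 mcg/mL: adequate.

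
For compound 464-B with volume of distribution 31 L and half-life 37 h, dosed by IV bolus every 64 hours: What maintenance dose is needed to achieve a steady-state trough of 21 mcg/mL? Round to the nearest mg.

τ/t½ = 64/37 ≈ 1.7297, so f = (1/2)^(64/37) ≈ 0.301508.
Cmin,ss = (D/Vd)·f/(1−f), so D = Cmin,ss·Vd·(1−f)/f.
D = 21 × 31 × (1−f)/f ≈ 21 × 31 × 2.31666 ≈ 1508.15 mg.

1508 mg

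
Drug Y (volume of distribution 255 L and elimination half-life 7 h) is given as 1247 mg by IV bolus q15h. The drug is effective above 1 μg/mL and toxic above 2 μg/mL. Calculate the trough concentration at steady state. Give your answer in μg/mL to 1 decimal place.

1.4 μg/mL

Over one 15-h interval, 15/7 ≈ 2.1429 half-lives elapse, leaving f ≈ 0.2264 of each dose.
At steady state, accumulation factor R = 1/(1 − e^(−kτ)) ≈ 1.2927.
Each bolus raises the concentration by D/Vd = 1247/255 ≈ 4.890 μg/mL.
Steady-state peak Cmax,ss = C₀·R ≈ 4.890 × 1.2927 ≈ 6.321 μg/mL.
Steady-state trough Cmin,ss = Cmax,ss·f ≈ 6.321 × 0.2264 ≈ 1.431 μg/mL.
Trough 1.4 μg/mL vs MEC 1 μg/mL: adequate.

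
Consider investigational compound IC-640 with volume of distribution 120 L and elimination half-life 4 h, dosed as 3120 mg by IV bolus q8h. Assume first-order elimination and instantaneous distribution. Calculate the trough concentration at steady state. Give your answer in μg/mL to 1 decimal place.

The dosing interval is 2 half-lives, so f = 2^(−2) = 0.25.
At steady state, R = 1/(1 − 0.25) = 4/3.
Single-dose peak C₀ = D/Vd = 3120/120 = 26 μg/mL.
Steady-state peak Cmax,ss = C₀·R = 26 × 4/3 ≈ 34.667 μg/mL.
Steady-state trough Cmin,ss = Cmax,ss·f ≈ 34.667 × 0.25 ≈ 8.667 μg/mL.

8.7 μg/mL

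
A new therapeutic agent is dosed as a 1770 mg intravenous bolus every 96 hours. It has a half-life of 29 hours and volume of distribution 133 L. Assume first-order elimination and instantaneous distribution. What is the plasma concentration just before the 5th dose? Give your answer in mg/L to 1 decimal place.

1.5 mg/L

f = (1/2)^(τ/t½) = (1/2)^(96/29) ≈ 0.1008.
C₀ = D/Vd = 1770/133 ≈ 13.308 mg/L.
Before the 5th dose, 4 doses have been given. Superposition: Cmin = C₀·(f + f² + … + f^4).
≈ 13.308 × (0.1008 + 0.0102 + 0.0010 + 0.0001) ≈ 13.308 × 0.1121 ≈ 1.492 mg/L.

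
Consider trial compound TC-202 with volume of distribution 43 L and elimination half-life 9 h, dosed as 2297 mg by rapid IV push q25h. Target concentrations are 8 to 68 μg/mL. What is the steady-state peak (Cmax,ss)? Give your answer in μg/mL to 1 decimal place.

62.5 μg/mL

Over one 25-h interval, 25/9 ≈ 2.7778 half-lives elapse, leaving f ≈ 0.1458 of each dose.
Accumulation ratio R = 1/(1 − f) ≈ 1/0.8542 ≈ 1.1707.
Single-dose peak C₀ = D/Vd = 2297/43 ≈ 53.419 μg/mL.
Steady-state peak Cmax,ss = C₀·R ≈ 53.419 × 1.1707 ≈ 62.538 μg/mL.
Peak 62.5 μg/mL vs MTC 68 μg/mL: below toxic threshold.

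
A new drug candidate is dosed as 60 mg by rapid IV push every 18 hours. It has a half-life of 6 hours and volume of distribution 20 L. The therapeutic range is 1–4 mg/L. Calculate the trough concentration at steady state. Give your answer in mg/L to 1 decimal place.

0.4 mg/L

The dosing interval is 3 half-lives, so f = 2^(−3) = 0.125.
Accumulation ratio R = 1/(1 − f) = 1/0.875 = 8/7.
Single-dose peak C₀ = D/Vd = 60/20 = 3 mg/L.
Steady-state peak Cmax,ss = C₀·R = 3 × 8/7 ≈ 3.429 mg/L.
Steady-state trough Cmin,ss = Cmax,ss·f ≈ 3.429 × 0.125 ≈ 0.429 mg/L.
Trough 0.4 mg/L vs MEC 1 mg/L: subtherapeutic.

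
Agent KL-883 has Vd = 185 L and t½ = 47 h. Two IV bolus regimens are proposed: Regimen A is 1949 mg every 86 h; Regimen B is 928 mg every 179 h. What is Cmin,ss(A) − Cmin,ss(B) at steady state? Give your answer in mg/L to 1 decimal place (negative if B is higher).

3.7 mg/L

Regimen A: f = (1/2)^(86/47) ≈ 0.2813; Cmin,ss = (1949/185)·f/(1−f) ≈ 4.123 mg/L.
Regimen B: f = (1/2)^(179/47) ≈ 0.0714; Cmin,ss = (928/185)·f/(1−f) ≈ 0.386 mg/L.
Difference ≈ 4.123 − 0.386 ≈ 3.737 mg/L.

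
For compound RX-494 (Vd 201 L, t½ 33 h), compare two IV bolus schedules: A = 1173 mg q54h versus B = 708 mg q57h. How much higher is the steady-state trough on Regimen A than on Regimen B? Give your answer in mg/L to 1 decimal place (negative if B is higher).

1.2 mg/L

Regimen A: f = (1/2)^(54/33) ≈ 0.3217; Cmin,ss = (1173/201)·f/(1−f) ≈ 2.768 mg/L.
Regimen B: f = (1/2)^(57/33) ≈ 0.3020; Cmin,ss = (708/201)·f/(1−f) ≈ 1.524 mg/L.
Difference ≈ 2.768 − 1.524 ≈ 1.244 mg/L.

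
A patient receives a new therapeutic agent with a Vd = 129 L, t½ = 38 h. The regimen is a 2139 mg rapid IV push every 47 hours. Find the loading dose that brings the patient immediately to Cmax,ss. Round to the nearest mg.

3715 mg

f = (1/2)^(47/38) ≈ 0.424300; accumulation ratio R = 1/(1−f) ≈ 1.73702.
Loading dose to hit Cmax,ss on first dose: D_load = D_maint·R ≈ 2139 × 1.73702 ≈ 3715.49 mg.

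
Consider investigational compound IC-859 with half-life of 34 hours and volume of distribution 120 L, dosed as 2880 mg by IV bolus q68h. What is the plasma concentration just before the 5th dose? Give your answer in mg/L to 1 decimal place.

8.0 mg/L

f = (1/2)^(τ/t½) = (1/2)^(68/34) ≈ 0.2500.
C₀ = D/Vd = 2880/120 ≈ 24.000 mg/L.
Before the 5th dose, 4 doses have been given. Superposition: Cmin = C₀·(f + f² + … + f^4).
≈ 24.000 × (0.2500 + 0.0625 + 0.0156 + 0.0039) ≈ 24.000 × 0.3320 ≈ 7.968 mg/L.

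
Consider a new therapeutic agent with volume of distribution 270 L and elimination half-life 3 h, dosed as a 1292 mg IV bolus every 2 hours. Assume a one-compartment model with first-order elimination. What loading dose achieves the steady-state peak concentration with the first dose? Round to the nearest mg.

3492 mg

f = (1/2)^(2/3) ≈ 0.629961; accumulation ratio R = 1/(1−f) ≈ 2.70242.
Loading dose to hit Cmax,ss on first dose: D_load = D_maint·R ≈ 1292 × 2.70242 ≈ 3491.53 mg.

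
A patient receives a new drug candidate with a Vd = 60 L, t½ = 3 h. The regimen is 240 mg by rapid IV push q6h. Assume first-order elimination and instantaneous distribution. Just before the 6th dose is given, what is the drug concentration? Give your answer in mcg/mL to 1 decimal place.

1.3 mcg/mL

f = (1/2)^(τ/t½) = (1/2)^(6/3) ≈ 0.2500.
C₀ = D/Vd = 240/60 ≈ 4.000 mcg/mL.
Before the 6th dose, 5 doses have been given. Superposition: Cmin = C₀·(f + f² + … + f^5).
≈ 4.000 × (0.2500 + 0.0625 + 0.0156 + 0.0039 + 0.0010) ≈ 4.000 × 0.3330 ≈ 1.332 mcg/mL.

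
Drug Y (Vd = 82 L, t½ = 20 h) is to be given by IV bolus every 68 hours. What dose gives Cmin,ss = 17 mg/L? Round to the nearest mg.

τ/t½ = 68/20 ≈ 3.4, so f = (1/2)^(68/20) ≈ 0.094732.
Cmin,ss = (D/Vd)·f/(1−f), so D = Cmin,ss·Vd·(1−f)/f.
D = 17 × 82 × (1−f)/f ≈ 17 × 82 × 9.55610 ≈ 13321.20 mg.

13321 mg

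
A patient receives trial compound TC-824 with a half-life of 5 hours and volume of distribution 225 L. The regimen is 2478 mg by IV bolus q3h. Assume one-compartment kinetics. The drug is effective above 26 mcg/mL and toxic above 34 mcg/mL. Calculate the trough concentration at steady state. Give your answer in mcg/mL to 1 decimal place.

k = ln2/t½ = ln2/5 ≈ 0.138629 h⁻¹; fraction remaining f = e^(−kτ) = e^(−0.138629×3) ≈ 0.6598.
Each bolus raises the concentration by D/Vd = 2478/225 ≈ 11.013 mcg/mL.
Steady-state trough Cmin,ss = C₀·f/(1−f) ≈ 11.013 × 0.6598/0.3402 ≈ 21.359 mcg/mL.
Trough 21.4 mcg/mL vs MEC 26 mcg/mL: subtherapeutic.

21.4 mcg/mL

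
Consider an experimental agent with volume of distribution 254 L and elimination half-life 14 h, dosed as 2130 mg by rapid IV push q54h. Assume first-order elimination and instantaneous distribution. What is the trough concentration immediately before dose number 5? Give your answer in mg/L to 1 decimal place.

0.6 mg/L

f = (1/2)^(τ/t½) = (1/2)^(54/14) ≈ 0.0690.
C₀ = D/Vd = 2130/254 ≈ 8.386 mg/L.
Before the 5th dose, 4 doses have been given. Superposition: Cmin = C₀·(f + f² + … + f^4).
≈ 8.386 × (0.0690 + 0.0048 + 0.0003 + 0.0000) ≈ 8.386 × 0.0741 ≈ 0.621 mg/L.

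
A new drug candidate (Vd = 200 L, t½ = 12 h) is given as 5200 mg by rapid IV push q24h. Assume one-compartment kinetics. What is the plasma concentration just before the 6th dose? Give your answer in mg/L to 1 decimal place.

8.7 mg/L

f = (1/2)^(τ/t½) = (1/2)^(24/12) ≈ 0.2500.
C₀ = D/Vd = 5200/200 ≈ 26.000 mg/L.
Before the 6th dose, 5 doses have been given. Superposition: Cmin = C₀·(f + f² + … + f^5).
≈ 26.000 × (0.2500 + 0.0625 + 0.0156 + 0.0039 + 0.0010) ≈ 26.000 × 0.3330 ≈ 8.658 mg/L.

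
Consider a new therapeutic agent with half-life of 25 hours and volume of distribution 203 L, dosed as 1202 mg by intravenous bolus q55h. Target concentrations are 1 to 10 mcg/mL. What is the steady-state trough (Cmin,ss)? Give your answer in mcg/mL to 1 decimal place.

k = ln2/t½ = ln2/25 ≈ 0.027726 h⁻¹; fraction remaining f = e^(−kτ) = e^(−0.027726×55) ≈ 0.2176.
Single-dose peak C₀ = D/Vd = 1202/203 ≈ 5.921 mcg/mL.
Steady-state trough Cmin,ss = C₀·f/(1−f) ≈ 5.921 × 0.2176/0.7824 ≈ 1.647 mcg/mL.
Trough 1.6 mcg/mL vs MEC 1 mcg/mL: adequate.

1.6 mcg/mL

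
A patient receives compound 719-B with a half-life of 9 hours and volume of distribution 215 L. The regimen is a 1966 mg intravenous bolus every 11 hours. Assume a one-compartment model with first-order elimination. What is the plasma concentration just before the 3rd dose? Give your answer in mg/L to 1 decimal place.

f = (1/2)^(τ/t½) = (1/2)^(11/9) ≈ 0.4286.
C₀ = D/Vd = 1966/215 ≈ 9.144 mg/L.
Before the 3rd dose, 2 doses have been given. Superposition: Cmin = C₀·(f + f²).
≈ 9.144 × (0.4286 + 0.1837) ≈ 9.144 × 0.6123 ≈ 5.599 mg/L.

5.6 mg/L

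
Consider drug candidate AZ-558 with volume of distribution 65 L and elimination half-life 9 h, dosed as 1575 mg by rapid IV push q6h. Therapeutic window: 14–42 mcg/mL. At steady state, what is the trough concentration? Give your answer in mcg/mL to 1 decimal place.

41.3 mcg/mL

Over one 6-h interval, 6/9 ≈ 0.66667 half-lives elapse, leaving f ≈ 0.6300 of each dose.
At steady state, accumulation factor R = 1/(1 − e^(−kτ)) ≈ 2.7027.
Each bolus raises the concentration by D/Vd = 1575/65 ≈ 24.231 mcg/mL.
Cmax,ss = C₀/(1 − f) ≈ 24.231/0.3700 ≈ 65.489 mcg/mL.
Steady-state trough Cmin,ss = Cmax,ss·f ≈ 65.489 × 0.6300 ≈ 41.258 mcg/mL.
Trough 41.3 mcg/mL vs MEC 14 mcg/mL: adequate.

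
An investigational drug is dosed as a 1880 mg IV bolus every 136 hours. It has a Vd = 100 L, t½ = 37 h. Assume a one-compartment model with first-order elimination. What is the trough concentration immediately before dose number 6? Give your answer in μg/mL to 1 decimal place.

f = (1/2)^(τ/t½) = (1/2)^(136/37) ≈ 0.0783.
C₀ = D/Vd = 1880/100 ≈ 18.800 μg/mL.
Before the 6th dose, 5 doses have been given. Superposition: Cmin = C₀·(f + f² + … + f^5).
≈ 18.800 × (0.0783 + 0.0061 + 0.0005 + 0.0000 + 0.0000) ≈ 18.800 × 0.0849 ≈ 1.596 μg/mL.

1.6 μg/mL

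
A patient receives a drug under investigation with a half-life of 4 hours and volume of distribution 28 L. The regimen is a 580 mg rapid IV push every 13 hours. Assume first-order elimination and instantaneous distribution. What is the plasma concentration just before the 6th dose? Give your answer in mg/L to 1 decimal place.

2.4 mg/L

f = (1/2)^(τ/t½) = (1/2)^(13/4) ≈ 0.1051.
C₀ = D/Vd = 580/28 ≈ 20.714 mg/L.
Before the 6th dose, 5 doses have been given. Superposition: Cmin = C₀·(f + f² + … + f^5).
≈ 20.714 × (0.1051 + 0.0110 + 0.0012 + 0.0001 + 0.0000) ≈ 20.714 × 0.1174 ≈ 2.432 mg/L.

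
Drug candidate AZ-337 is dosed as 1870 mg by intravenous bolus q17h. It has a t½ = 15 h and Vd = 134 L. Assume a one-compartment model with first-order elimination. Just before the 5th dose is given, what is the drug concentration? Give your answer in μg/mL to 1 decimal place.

11.2 μg/mL

f = (1/2)^(τ/t½) = (1/2)^(17/15) ≈ 0.4559.
C₀ = D/Vd = 1870/134 ≈ 13.955 μg/mL.
Before the 5th dose, 4 doses have been given. Superposition: Cmin = C₀·(f + f² + … + f^4).
≈ 13.955 × (0.4559 + 0.2078 + 0.0948 + 0.0432) ≈ 13.955 × 0.8017 ≈ 11.188 μg/mL.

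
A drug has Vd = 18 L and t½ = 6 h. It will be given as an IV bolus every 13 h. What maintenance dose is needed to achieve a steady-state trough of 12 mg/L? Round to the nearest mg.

τ/t½ = 13/6 ≈ 2.1667, so f = (1/2)^(13/6) ≈ 0.222725.
Cmin,ss = (D/Vd)·f/(1−f), so D = Cmin,ss·Vd·(1−f)/f.
D = 12 × 18 × (1−f)/f ≈ 12 × 18 × 3.48984 ≈ 753.81 mg.

754 mg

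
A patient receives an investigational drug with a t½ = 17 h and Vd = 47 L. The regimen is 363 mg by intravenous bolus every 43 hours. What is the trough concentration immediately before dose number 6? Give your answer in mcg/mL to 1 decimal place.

f = (1/2)^(τ/t½) = (1/2)^(43/17) ≈ 0.1732.
C₀ = D/Vd = 363/47 ≈ 7.723 mcg/mL.
Before the 6th dose, 5 doses have been given. Superposition: Cmin = C₀·(f + f² + … + f^5).
≈ 7.723 × (0.1732 + 0.0300 + 0.0052 + 0.0009 + 0.0002) ≈ 7.723 × 0.2095 ≈ 1.618 mcg/mL.

1.6 mcg/mL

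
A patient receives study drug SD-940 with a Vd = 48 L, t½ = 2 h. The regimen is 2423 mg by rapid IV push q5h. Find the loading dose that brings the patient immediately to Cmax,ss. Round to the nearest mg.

2943 mg

f = (1/2)^(5/2) ≈ 0.176777; accumulation ratio R = 1/(1−f) ≈ 1.21474.
Loading dose to hit Cmax,ss on first dose: D_load = D_maint·R ≈ 2423 × 1.21474 ≈ 2943.32 mg.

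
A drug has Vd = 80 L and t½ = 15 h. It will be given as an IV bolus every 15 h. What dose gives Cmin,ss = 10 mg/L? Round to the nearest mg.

800 mg

τ/t½ = 15/15 ≈ 1, so f = (1/2)^(15/15) ≈ 0.500000.
Cmin,ss = (D/Vd)·f/(1−f), so D = Cmin,ss·Vd·(1−f)/f.
D = 10 × 80 × (1−f)/f ≈ 10 × 80 × 1.00000 ≈ 800.00 mg.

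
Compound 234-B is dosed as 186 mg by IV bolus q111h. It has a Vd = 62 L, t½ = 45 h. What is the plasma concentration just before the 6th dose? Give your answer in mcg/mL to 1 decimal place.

0.7 mcg/mL

f = (1/2)^(τ/t½) = (1/2)^(111/45) ≈ 0.1809.
C₀ = D/Vd = 186/62 ≈ 3.000 mcg/mL.
Before the 6th dose, 5 doses have been given. Superposition: Cmin = C₀·(f + f² + … + f^5).
≈ 3.000 × (0.1809 + 0.0327 + 0.0059 + 0.0011 + 0.0002) ≈ 3.000 × 0.2208 ≈ 0.662 mcg/mL.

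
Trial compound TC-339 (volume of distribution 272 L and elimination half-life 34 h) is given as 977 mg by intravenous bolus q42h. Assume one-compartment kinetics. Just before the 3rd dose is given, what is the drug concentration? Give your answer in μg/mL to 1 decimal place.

f = (1/2)^(τ/t½) = (1/2)^(42/34) ≈ 0.4248.
C₀ = D/Vd = 977/272 ≈ 3.592 μg/mL.
Before the 3rd dose, 2 doses have been given. Superposition: Cmin = C₀·(f + f²).
≈ 3.592 × (0.4248 + 0.1805) ≈ 3.592 × 0.6053 ≈ 2.174 μg/mL.

2.2 μg/mL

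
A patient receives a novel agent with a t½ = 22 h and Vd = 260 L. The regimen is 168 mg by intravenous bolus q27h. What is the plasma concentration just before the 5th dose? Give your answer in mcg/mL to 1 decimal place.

0.5 mcg/mL

f = (1/2)^(τ/t½) = (1/2)^(27/22) ≈ 0.4271.
C₀ = D/Vd = 168/260 ≈ 0.646 mcg/mL.
Before the 5th dose, 4 doses have been given. Superposition: Cmin = C₀·(f + f² + … + f^4).
≈ 0.646 × (0.4271 + 0.1824 + 0.0779 + 0.0333) ≈ 0.646 × 0.7207 ≈ 0.466 mcg/mL.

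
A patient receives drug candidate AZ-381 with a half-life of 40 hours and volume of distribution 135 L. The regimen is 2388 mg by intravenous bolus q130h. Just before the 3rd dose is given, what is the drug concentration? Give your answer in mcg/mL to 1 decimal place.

f = (1/2)^(τ/t½) = (1/2)^(130/40) ≈ 0.1051.
C₀ = D/Vd = 2388/135 ≈ 17.689 mcg/mL.
Before the 3rd dose, 2 doses have been given. Superposition: Cmin = C₀·(f + f²).
≈ 17.689 × (0.1051 + 0.0110) ≈ 17.689 × 0.1161 ≈ 2.054 mcg/mL.

2.1 mcg/mL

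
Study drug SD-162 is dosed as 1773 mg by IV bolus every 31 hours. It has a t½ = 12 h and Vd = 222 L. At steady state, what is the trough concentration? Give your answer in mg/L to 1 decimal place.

1.6 mg/L

Over one 31-h interval, 31/12 ≈ 2.5833 half-lives elapse, leaving f ≈ 0.1669 of each dose.
Accumulation ratio R = 1/(1 − f) ≈ 1/0.8331 ≈ 1.2003.
Single-dose peak C₀ = D/Vd = 1773/222 ≈ 7.986 mg/L.
Cmax,ss = C₀/(1 − f) ≈ 7.986/0.8331 ≈ 9.586 mg/L.
One interval later, Cmin,ss = Cmax,ss·e^(−kτ) ≈ 9.586 × 0.1669 ≈ 1.600 mg/L.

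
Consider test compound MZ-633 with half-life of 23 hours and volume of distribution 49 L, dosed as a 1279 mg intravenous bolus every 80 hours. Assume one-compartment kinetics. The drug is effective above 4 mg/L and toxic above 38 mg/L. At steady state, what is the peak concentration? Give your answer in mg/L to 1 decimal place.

28.7 mg/L

k = ln2/t½ = ln2/23 ≈ 0.030137 h⁻¹; fraction remaining f = e^(−kτ) = e^(−0.030137×80) ≈ 0.0897.
Accumulation ratio R = 1/(1 − f) ≈ 1/0.9103 ≈ 1.0985.
Each bolus raises the concentration by D/Vd = 1279/49 ≈ 26.102 mg/L.
Cmax,ss = C₀/(1 − f) ≈ 26.102/0.9103 ≈ 28.674 mg/L.
Peak 28.7 mg/L vs MTC 38 mg/L: below toxic threshold.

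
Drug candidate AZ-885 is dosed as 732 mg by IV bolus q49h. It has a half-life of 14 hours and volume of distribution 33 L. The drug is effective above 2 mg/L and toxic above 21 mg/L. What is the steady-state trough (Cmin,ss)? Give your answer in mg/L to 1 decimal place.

Over one 49-h interval, 49/14 ≈ 3.5 half-lives elapse, leaving f ≈ 0.0884 of each dose.
Single-dose peak C₀ = D/Vd = 732/33 ≈ 22.182 mg/L.
Steady-state trough Cmin,ss = C₀·f/(1−f) ≈ 22.182 × 0.0884/0.9116 ≈ 2.151 mg/L.
Trough 2.2 mg/L vs MEC 2 mg/L: adequate.

2.2 mg/L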